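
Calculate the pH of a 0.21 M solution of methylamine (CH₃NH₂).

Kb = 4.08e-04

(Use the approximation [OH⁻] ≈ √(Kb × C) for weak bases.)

[OH⁻] = √(Kb × C) = √(4.08e-04 × 0.21) = 9.2563e-03. pOH = 2.03, pH = 14 - pOH

pH = 11.97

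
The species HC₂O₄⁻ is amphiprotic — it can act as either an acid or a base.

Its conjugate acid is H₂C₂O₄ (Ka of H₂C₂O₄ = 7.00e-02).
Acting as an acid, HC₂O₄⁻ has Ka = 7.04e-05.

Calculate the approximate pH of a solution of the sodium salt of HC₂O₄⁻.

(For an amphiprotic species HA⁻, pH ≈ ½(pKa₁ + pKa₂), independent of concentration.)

pKa₁ = -log(7.00e-02) = 1.15; pKa₂ = -log(7.04e-05) = 4.15. For an amphiprotic species, pH ≈ ½(pKa₁ + pKa₂) = ½(1.15 + 4.15) = 2.65.

pH = 2.65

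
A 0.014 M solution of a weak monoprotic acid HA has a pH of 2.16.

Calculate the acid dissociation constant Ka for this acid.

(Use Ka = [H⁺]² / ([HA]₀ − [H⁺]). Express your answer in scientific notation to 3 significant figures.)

[H⁺] = 10^(−pH) = 10^(−2.16) = 6.918e-03 M. For HA ⇌ H⁺ + A⁻, Ka = [H⁺][A⁻]/[HA] = [H⁺]² / ([HA]₀ − [H⁺]) = (6.918e-03)² / (0.014 − 6.918e-03) = 6.76e-03.

K_a = 6.76e-03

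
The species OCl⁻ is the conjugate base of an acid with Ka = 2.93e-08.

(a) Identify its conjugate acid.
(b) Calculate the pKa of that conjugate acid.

(a) The conjugate acid is formed by adding one H⁺ to OCl⁻, giving HOCl. (b) pKa = -log(Ka) = -log(2.93e-08) = 7.53.

Conjugate acid: HOCl; pK_a = 7.53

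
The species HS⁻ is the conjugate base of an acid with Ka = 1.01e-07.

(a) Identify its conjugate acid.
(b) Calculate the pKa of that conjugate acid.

(a) The conjugate acid is formed by adding one H⁺ to HS⁻, giving H₂S. (b) pKa = -log(Ka) = -log(1.01e-07) = 7.00.

Conjugate acid: H₂S; pK_a = 7.00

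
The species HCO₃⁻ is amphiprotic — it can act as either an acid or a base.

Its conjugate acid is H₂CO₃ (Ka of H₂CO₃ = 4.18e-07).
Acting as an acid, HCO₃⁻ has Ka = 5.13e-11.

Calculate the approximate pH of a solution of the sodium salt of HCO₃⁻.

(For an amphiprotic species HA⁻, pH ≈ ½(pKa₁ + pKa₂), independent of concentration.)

pKa₁ = -log(4.18e-07) = 6.38; pKa₂ = -log(5.13e-11) = 10.29. For an amphiprotic species, pH ≈ ½(pKa₁ + pKa₂) = ½(6.38 + 10.29) = 8.33.

pH = 8.33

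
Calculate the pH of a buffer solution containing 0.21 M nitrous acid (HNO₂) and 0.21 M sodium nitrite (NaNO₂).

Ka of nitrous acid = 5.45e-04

pKa = -log(5.45e-04) = 3.26. pH = pKa + log([A⁻]/[HA]) = 3.26 + log(0.21/0.21)

pH = 3.26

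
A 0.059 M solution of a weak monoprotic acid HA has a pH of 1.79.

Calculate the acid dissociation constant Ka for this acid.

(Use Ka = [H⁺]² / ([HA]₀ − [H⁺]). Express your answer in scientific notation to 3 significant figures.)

[H⁺] = 10^(−pH) = 10^(−1.79) = 1.622e-02 M. For HA ⇌ H⁺ + A⁻, Ka = [H⁺][A⁻]/[HA] = [H⁺]² / ([HA]₀ − [H⁺]) = (1.622e-02)² / (0.059 − 1.622e-02) = 6.15e-03.

K_a = 6.15e-03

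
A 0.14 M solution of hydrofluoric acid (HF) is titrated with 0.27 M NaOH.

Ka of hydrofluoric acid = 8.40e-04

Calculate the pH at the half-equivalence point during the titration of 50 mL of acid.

At half-equivalence [HA] = [A⁻], so Henderson-Hasselbalch gives pH = pKa = -log(8.40e-04) = 3.08.

pH = pKa = 3.08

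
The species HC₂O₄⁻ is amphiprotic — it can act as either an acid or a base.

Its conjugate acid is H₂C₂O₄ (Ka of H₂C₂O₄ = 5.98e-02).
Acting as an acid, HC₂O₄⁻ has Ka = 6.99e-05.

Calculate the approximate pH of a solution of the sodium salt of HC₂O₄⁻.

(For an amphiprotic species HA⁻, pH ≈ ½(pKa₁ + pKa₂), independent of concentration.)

pKa₁ = -log(5.98e-02) = 1.22; pKa₂ = -log(6.99e-05) = 4.16. For an amphiprotic species, pH ≈ ½(pKa₁ + pKa₂) = ½(1.22 + 4.16) = 2.69.

pH = 2.69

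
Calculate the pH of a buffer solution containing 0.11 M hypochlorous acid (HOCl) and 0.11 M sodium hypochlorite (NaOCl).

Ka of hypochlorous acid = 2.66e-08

pKa = -log(2.66e-08) = 7.58. pH = pKa + log([A⁻]/[HA]) = 7.58 + log(0.11/0.11)

pH = 7.58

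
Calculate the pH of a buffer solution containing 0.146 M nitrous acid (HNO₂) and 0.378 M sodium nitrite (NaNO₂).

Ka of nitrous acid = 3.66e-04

pKa = -log(3.66e-04) = 3.44. pH = pKa + log([A⁻]/[HA]) = 3.44 + log(0.378/0.146)

pH = 3.85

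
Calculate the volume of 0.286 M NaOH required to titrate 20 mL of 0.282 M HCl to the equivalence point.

At equivalence: moles acid = moles base. moles HCl = 0.282 × 20/1000 = 0.00564 mol. V_base = moles / 0.286 × 1000 = 19.7 mL.

V_{base} = 19.7 mL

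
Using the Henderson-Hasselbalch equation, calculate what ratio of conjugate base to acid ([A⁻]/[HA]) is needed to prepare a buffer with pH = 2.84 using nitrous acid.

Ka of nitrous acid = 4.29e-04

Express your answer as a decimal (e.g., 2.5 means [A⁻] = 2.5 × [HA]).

pKa = -log(4.29e-04) = 3.3675. pH = pKa + log([A⁻]/[HA]), so log([A⁻]/[HA]) = pH − pKa = 2.84 − 3.3675 = -0.5275. [A⁻]/[HA] = 10^(-0.5275) = 0.297

[A⁻]/[HA] = 0.297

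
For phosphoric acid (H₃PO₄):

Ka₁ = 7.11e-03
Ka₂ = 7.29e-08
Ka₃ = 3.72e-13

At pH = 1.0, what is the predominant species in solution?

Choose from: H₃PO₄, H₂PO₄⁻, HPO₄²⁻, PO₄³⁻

pKa₁ = 2.15, pKa₂ = 7.14, pKa₃ = 12.43. For a polyprotic acid the predominant species crosses at each pKa: below pKa_n the protonated form dominates, above it the deprotonated form does. At pH = 1.0, the predominant species is H₃PO₄.

H₃PO₄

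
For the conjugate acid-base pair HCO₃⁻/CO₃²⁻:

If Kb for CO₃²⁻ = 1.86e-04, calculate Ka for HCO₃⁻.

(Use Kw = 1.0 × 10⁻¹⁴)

For a conjugate pair Ka × Kb = Kw, so Ka = Kw/Kb = 1.0 × 10⁻¹⁴ / 1.86e-04 = 5.38e-11.

K_a = 5.38e-11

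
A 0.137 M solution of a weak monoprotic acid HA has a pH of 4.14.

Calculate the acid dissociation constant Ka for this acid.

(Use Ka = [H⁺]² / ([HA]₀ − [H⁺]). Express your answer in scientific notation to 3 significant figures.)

[H⁺] = 10^(−pH) = 10^(−4.14) = 7.244e-05 M. For HA ⇌ H⁺ + A⁻, Ka = [H⁺][A⁻]/[HA] = [H⁺]² / ([HA]₀ − [H⁺]) = (7.244e-05)² / (0.137 − 7.244e-05) = 3.83e-08.

K_a = 3.83e-08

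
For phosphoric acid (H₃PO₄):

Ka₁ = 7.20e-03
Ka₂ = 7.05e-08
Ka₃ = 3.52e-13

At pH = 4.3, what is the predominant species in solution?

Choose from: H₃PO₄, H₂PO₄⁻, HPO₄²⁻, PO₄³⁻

pKa₁ = 2.14, pKa₂ = 7.15, pKa₃ = 12.45. For a polyprotic acid the predominant species crosses at each pKa: below pKa_n the protonated form dominates, above it the deprotonated form does. At pH = 4.3, the predominant species is H₂PO₄⁻.

H₂PO₄⁻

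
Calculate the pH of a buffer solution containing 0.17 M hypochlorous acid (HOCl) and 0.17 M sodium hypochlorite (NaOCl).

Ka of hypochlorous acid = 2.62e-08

pKa = -log(2.62e-08) = 7.58. pH = pKa + log([A⁻]/[HA]) = 7.58 + log(0.17/0.17)

pH = 7.58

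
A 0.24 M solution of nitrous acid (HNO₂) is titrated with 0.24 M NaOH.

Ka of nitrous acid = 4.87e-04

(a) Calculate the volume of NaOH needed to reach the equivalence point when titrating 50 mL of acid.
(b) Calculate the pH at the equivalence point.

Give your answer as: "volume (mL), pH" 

moles acid = 0.24 × 50/1000 = 0.012 mol; V_base = moles/0.24 × 1000 = 50.0 mL. At equivalence only the conjugate base is present: [A⁻] = 0.012/0.100 = 1.2000e-01 M. Kb = Kw/Ka = 2.05e-11; [OH⁻] = √(Kb × [A⁻]) = 1.5697e-06; pOH = 5.80; pH = 14 - pOH = 8.20.

V = 50.0 mL, pH = 8.20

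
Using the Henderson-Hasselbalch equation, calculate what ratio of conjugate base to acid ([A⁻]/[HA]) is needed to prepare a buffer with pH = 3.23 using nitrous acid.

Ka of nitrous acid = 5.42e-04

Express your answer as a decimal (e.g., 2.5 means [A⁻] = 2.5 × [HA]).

pKa = -log(5.42e-04) = 3.2660. pH = pKa + log([A⁻]/[HA]), so log([A⁻]/[HA]) = pH − pKa = 3.23 − 3.2660 = -0.0360. [A⁻]/[HA] = 10^(-0.0360) = 0.920

[A⁻]/[HA] = 0.920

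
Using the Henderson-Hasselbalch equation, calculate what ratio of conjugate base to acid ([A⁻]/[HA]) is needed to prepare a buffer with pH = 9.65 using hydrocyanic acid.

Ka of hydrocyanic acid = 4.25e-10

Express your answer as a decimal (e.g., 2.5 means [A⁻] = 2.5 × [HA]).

pKa = -log(4.25e-10) = 9.3716. pH = pKa + log([A⁻]/[HA]), so log([A⁻]/[HA]) = pH − pKa = 9.65 − 9.3716 = 0.2784. [A⁻]/[HA] = 10^(0.2784) = 1.90

[A⁻]/[HA] = 1.90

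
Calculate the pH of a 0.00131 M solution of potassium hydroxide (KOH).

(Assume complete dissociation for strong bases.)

[OH⁻] = 0.00131 M for strong base. pOH = -log[OH⁻] = 2.88, pH = 14 - pOH

pH = 11.12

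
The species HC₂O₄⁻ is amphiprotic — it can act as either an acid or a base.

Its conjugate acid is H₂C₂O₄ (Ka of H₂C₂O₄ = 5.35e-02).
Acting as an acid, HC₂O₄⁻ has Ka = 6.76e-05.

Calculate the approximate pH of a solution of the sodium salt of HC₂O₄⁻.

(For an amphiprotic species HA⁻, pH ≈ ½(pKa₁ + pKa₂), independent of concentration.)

pKa₁ = -log(5.35e-02) = 1.27; pKa₂ = -log(6.76e-05) = 4.17. For an amphiprotic species, pH ≈ ½(pKa₁ + pKa₂) = ½(1.27 + 4.17) = 2.72.

pH = 2.72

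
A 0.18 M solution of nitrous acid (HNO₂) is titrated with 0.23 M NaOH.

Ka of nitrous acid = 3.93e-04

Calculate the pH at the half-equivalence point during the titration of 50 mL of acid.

At half-equivalence [HA] = [A⁻], so Henderson-Hasselbalch gives pH = pKa = -log(3.93e-04) = 3.41.

pH = pKa = 3.41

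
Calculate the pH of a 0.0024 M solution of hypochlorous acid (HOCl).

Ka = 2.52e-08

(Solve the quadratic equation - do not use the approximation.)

x² + Ka×x - Ka×C = 0. Using quadratic formula: [H⁺] = 7.7643e-06

pH = 5.11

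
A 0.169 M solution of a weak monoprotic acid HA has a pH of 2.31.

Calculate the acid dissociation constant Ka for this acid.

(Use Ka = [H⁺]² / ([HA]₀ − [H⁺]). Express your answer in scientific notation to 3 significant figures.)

[H⁺] = 10^(−pH) = 10^(−2.31) = 4.898e-03 M. For HA ⇌ H⁺ + A⁻, Ka = [H⁺][A⁻]/[HA] = [H⁺]² / ([HA]₀ − [H⁺]) = (4.898e-03)² / (0.169 − 4.898e-03) = 1.46e-04.

K_a = 1.46e-04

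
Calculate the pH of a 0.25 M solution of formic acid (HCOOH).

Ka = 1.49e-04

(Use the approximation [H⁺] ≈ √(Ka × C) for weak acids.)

[H⁺] = √(Ka × C) = √(1.49e-04 × 0.25) = 6.1033e-03. pH = -log(6.1033e-03)

pH = 2.21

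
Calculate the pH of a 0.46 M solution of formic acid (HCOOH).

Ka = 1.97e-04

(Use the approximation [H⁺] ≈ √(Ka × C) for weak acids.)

[H⁺] = √(Ka × C) = √(1.97e-04 × 0.46) = 9.5195e-03. pH = -log(9.5195e-03)

pH = 2.02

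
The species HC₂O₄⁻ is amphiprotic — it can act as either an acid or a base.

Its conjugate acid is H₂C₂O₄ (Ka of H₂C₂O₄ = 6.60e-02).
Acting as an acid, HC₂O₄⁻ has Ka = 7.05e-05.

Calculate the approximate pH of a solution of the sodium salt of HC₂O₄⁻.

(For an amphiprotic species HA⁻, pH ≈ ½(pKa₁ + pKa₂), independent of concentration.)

pKa₁ = -log(6.60e-02) = 1.18; pKa₂ = -log(7.05e-05) = 4.15. For an amphiprotic species, pH ≈ ½(pKa₁ + pKa₂) = ½(1.18 + 4.15) = 2.67.

pH = 2.67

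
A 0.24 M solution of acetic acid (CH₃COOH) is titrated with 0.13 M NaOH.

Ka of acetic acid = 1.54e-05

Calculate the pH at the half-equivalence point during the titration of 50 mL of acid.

At half-equivalence [HA] = [A⁻], so Henderson-Hasselbalch gives pH = pKa = -log(1.54e-05) = 4.81.

pH = pKa = 4.81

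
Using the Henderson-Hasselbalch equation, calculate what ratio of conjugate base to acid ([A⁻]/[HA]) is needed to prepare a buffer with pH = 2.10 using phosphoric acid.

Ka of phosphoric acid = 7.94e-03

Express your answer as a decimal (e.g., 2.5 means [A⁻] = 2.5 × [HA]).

pKa = -log(7.94e-03) = 2.1002. pH = pKa + log([A⁻]/[HA]), so log([A⁻]/[HA]) = pH − pKa = 2.10 − 2.1002 = -0.0002. [A⁻]/[HA] = 10^(-0.0002) = 1.00

[A⁻]/[HA] = 1.00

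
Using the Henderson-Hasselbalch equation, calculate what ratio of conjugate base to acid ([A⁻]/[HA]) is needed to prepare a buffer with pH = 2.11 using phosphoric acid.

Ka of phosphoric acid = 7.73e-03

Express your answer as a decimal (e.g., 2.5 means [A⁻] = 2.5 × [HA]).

pKa = -log(7.73e-03) = 2.1118. pH = pKa + log([A⁻]/[HA]), so log([A⁻]/[HA]) = pH − pKa = 2.11 − 2.1118 = -0.0018. [A⁻]/[HA] = 10^(-0.0018) = 0.996

[A⁻]/[HA] = 0.996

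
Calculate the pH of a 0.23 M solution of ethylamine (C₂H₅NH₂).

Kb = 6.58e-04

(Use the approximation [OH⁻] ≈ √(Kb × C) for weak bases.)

[OH⁻] = √(Kb × C) = √(6.58e-04 × 0.23) = 1.2302e-02. pOH = 1.91, pH = 14 - pOH

pH = 12.09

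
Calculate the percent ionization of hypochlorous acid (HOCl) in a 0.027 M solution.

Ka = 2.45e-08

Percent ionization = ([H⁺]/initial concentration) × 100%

Using Ka equilibrium: x² + Ka×x - Ka×C = 0. Solving: [H⁺] = 2.5707e-05. Percent = (2.5707e-05/0.027) × 100

Percent ionization = 0.0952%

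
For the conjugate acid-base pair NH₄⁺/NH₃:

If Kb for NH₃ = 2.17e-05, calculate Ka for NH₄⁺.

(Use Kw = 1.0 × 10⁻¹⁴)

For a conjugate pair Ka × Kb = Kw, so Ka = Kw/Kb = 1.0 × 10⁻¹⁴ / 2.17e-05 = 4.61e-10.

K_a = 4.61e-10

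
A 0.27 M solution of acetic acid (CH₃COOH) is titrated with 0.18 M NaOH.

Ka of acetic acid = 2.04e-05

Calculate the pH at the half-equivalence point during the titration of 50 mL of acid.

At half-equivalence [HA] = [A⁻], so Henderson-Hasselbalch gives pH = pKa = -log(2.04e-05) = 4.69.

pH = pKa = 4.69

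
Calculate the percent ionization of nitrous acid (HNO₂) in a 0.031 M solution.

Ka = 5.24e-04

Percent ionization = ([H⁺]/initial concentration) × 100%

Using Ka equilibrium: x² + Ka×x - Ka×C = 0. Solving: [H⁺] = 3.7769e-03. Percent = (3.7769e-03/0.031) × 100

Percent ionization = 12.2%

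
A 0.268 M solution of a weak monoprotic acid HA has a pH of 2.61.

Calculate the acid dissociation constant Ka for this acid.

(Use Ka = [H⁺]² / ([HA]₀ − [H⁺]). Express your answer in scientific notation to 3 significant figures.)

[H⁺] = 10^(−pH) = 10^(−2.61) = 2.455e-03 M. For HA ⇌ H⁺ + A⁻, Ka = [H⁺][A⁻]/[HA] = [H⁺]² / ([HA]₀ − [H⁺]) = (2.455e-03)² / (0.268 − 2.455e-03) = 2.27e-05.

K_a = 2.27e-05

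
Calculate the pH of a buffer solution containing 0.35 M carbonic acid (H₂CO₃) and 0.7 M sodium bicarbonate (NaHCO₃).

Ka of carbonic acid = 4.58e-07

pKa = -log(4.58e-07) = 6.34. pH = pKa + log([A⁻]/[HA]) = 6.34 + log(0.7/0.35)

pH = 6.64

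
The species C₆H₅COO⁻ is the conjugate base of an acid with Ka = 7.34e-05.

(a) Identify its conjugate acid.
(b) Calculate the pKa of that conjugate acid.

(a) The conjugate acid is formed by adding one H⁺ to C₆H₅COO⁻, giving C₆H₅COOH. (b) pKa = -log(Ka) = -log(7.34e-05) = 4.13.

Conjugate acid: C₆H₅COOH; pK_a = 4.13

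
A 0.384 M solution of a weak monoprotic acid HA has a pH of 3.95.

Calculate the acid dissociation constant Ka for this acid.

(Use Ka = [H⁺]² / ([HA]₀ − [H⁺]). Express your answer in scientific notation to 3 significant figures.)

[H⁺] = 10^(−pH) = 10^(−3.95) = 1.122e-04 M. For HA ⇌ H⁺ + A⁻, Ka = [H⁺][A⁻]/[HA] = [H⁺]² / ([HA]₀ − [H⁺]) = (1.122e-04)² / (0.384 − 1.122e-04) = 3.28e-08.

K_a = 3.28e-08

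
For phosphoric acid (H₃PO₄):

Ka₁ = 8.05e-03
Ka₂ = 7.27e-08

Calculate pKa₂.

pKa₂ = -log(Ka₂) = -log(7.27e-08) = 7.14.

pK_{a2} = 7.14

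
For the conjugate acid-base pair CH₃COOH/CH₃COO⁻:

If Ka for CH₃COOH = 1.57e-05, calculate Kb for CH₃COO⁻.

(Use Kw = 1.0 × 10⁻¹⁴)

For a conjugate pair Ka × Kb = Kw, so Kb = Kw/Ka = 1.0 × 10⁻¹⁴ / 1.57e-05 = 6.37e-10.

K_b = 6.37e-10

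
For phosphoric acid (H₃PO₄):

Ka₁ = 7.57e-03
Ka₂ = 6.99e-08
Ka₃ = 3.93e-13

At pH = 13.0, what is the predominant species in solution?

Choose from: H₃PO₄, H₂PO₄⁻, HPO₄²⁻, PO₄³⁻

pKa₁ = 2.12, pKa₂ = 7.16, pKa₃ = 12.41. For a polyprotic acid the predominant species crosses at each pKa: below pKa_n the protonated form dominates, above it the deprotonated form does. At pH = 13.0, the predominant species is PO₄³⁻.

PO₄³⁻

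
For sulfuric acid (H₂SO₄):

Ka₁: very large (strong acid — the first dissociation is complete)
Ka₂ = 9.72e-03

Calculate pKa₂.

pKa₂ = -log(Ka₂) = -log(9.72e-03) = 2.01.

pK_{a2} = 2.01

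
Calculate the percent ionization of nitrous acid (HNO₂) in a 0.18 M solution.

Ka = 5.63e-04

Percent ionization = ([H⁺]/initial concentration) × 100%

Using Ka equilibrium: x² + Ka×x - Ka×C = 0. Solving: [H⁺] = 9.7892e-03. Percent = (9.7892e-03/0.18) × 100

Percent ionization = 5.44%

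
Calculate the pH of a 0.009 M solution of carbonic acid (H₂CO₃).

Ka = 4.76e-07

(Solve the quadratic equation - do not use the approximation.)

x² + Ka×x - Ka×C = 0. Using quadratic formula: [H⁺] = 6.5215e-05

pH = 4.19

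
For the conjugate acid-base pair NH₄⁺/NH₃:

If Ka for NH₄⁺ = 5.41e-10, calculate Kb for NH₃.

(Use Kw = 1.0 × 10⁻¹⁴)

For a conjugate pair Ka × Kb = Kw, so Kb = Kw/Ka = 1.0 × 10⁻¹⁴ / 5.41e-10 = 1.85e-05.

K_b = 1.85e-05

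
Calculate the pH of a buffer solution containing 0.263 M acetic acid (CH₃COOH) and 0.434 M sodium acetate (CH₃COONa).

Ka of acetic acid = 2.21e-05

pKa = -log(2.21e-05) = 4.66. pH = pKa + log([A⁻]/[HA]) = 4.66 + log(0.434/0.263)

pH = 4.87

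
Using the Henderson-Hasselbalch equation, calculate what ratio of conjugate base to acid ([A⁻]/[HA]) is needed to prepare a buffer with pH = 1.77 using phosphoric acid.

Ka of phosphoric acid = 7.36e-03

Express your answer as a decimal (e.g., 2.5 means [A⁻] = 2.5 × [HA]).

pKa = -log(7.36e-03) = 2.1331. pH = pKa + log([A⁻]/[HA]), so log([A⁻]/[HA]) = pH − pKa = 1.77 − 2.1331 = -0.3631. [A⁻]/[HA] = 10^(-0.3631) = 0.433

[A⁻]/[HA] = 0.433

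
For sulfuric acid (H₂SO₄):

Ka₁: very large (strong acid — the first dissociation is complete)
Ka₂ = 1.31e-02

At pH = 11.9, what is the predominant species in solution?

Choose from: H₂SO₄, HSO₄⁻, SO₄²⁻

The first dissociation is complete, so H₂SO₄ itself is never the predominant species in water; pKa₂ = -log(1.31e-02) = 1.88. For a polyprotic acid the predominant species crosses at each pKa: below pKa_n the protonated form dominates, above it the deprotonated form does. At pH = 11.9, the predominant species is SO₄²⁻.

SO₄²⁻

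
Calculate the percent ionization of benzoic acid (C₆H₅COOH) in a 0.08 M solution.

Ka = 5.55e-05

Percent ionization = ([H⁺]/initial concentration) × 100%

Using Ka equilibrium: x² + Ka×x - Ka×C = 0. Solving: [H⁺] = 2.0796e-03. Percent = (2.0796e-03/0.08) × 100

Percent ionization = 2.6%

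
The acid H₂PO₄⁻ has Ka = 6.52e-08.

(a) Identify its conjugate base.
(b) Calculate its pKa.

(a) The conjugate base is formed by removing one H⁺ from H₂PO₄⁻, giving HPO₄²⁻. (b) pKa = -log(Ka) = -log(6.52e-08) = 7.19.

Conjugate base: HPO₄²⁻; pK_a = 7.19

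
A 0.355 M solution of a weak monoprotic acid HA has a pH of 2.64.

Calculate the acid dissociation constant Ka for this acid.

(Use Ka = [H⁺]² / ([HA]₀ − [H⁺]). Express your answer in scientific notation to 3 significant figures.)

[H⁺] = 10^(−pH) = 10^(−2.64) = 2.291e-03 M. For HA ⇌ H⁺ + A⁻, Ka = [H⁺][A⁻]/[HA] = [H⁺]² / ([HA]₀ − [H⁺]) = (2.291e-03)² / (0.355 − 2.291e-03) = 1.49e-05.

K_a = 1.49e-05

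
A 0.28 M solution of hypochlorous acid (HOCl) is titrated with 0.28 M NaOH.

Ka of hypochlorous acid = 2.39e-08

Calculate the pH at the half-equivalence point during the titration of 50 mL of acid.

At half-equivalence [HA] = [A⁻], so Henderson-Hasselbalch gives pH = pKa = -log(2.39e-08) = 7.62.

pH = pKa = 7.62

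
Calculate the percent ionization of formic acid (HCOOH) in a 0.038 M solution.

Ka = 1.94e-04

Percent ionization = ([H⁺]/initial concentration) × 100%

Using Ka equilibrium: x² + Ka×x - Ka×C = 0. Solving: [H⁺] = 2.6199e-03. Percent = (2.6199e-03/0.038) × 100

Percent ionization = 6.89%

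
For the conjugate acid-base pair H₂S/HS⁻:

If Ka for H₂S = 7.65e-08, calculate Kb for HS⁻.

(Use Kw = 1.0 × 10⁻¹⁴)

For a conjugate pair Ka × Kb = Kw, so Kb = Kw/Ka = 1.0 × 10⁻¹⁴ / 7.65e-08 = 1.31e-07.

K_b = 1.31e-07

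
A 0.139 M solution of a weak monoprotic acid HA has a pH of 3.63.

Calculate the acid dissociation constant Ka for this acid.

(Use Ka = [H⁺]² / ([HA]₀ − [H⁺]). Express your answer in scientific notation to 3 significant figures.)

[H⁺] = 10^(−pH) = 10^(−3.63) = 2.344e-04 M. For HA ⇌ H⁺ + A⁻, Ka = [H⁺][A⁻]/[HA] = [H⁺]² / ([HA]₀ − [H⁺]) = (2.344e-04)² / (0.139 − 2.344e-04) = 3.96e-07.

K_a = 3.96e-07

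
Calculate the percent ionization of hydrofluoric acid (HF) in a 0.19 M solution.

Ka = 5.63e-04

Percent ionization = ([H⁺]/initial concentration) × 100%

Using Ka equilibrium: x² + Ka×x - Ka×C = 0. Solving: [H⁺] = 1.0065e-02. Percent = (1.0065e-02/0.19) × 100

Percent ionization = 5.3%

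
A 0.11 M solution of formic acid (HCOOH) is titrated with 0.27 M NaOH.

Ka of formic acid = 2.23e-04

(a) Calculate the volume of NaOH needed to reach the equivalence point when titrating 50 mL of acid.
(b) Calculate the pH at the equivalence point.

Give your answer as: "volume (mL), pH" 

moles acid = 0.11 × 50/1000 = 0.0055 mol; V_base = moles/0.27 × 1000 = 20.4 mL. At equivalence only the conjugate base is present: [A⁻] = 0.0055/0.070 = 7.8158e-02 M. Kb = Kw/Ka = 4.48e-11; [OH⁻] = √(Kb × [A⁻]) = 1.8721e-06; pOH = 5.73; pH = 14 - pOH = 8.27.

V = 20.4 mL, pH = 8.27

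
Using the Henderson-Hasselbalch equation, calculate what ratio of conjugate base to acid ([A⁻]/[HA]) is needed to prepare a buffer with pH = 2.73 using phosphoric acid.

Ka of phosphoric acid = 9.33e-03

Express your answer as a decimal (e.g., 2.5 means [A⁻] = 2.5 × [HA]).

pKa = -log(9.33e-03) = 2.0301. pH = pKa + log([A⁻]/[HA]), so log([A⁻]/[HA]) = pH − pKa = 2.73 − 2.0301 = 0.6999. [A⁻]/[HA] = 10^(0.6999) = 5.01

[A⁻]/[HA] = 5.01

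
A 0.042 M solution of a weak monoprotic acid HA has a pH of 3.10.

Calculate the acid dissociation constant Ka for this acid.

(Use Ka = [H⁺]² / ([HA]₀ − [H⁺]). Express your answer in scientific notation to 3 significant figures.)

[H⁺] = 10^(−pH) = 10^(−3.10) = 7.943e-04 M. For HA ⇌ H⁺ + A⁻, Ka = [H⁺][A⁻]/[HA] = [H⁺]² / ([HA]₀ − [H⁺]) = (7.943e-04)² / (0.042 − 7.943e-04) = 1.53e-05.

K_a = 1.53e-05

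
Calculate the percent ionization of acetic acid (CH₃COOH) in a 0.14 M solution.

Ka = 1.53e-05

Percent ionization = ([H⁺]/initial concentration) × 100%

Using Ka equilibrium: x² + Ka×x - Ka×C = 0. Solving: [H⁺] = 1.4559e-03. Percent = (1.4559e-03/0.14) × 100

Percent ionization = 1.04%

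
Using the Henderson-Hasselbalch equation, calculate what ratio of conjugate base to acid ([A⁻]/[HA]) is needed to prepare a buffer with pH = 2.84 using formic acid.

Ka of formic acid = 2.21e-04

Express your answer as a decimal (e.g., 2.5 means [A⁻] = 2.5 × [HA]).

pKa = -log(2.21e-04) = 3.6556. pH = pKa + log([A⁻]/[HA]), so log([A⁻]/[HA]) = pH − pKa = 2.84 − 3.6556 = -0.8156. [A⁻]/[HA] = 10^(-0.8156) = 0.153

[A⁻]/[HA] = 0.153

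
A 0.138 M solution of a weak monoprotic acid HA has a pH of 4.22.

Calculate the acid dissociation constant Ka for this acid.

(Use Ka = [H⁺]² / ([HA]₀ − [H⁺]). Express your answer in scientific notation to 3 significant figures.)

[H⁺] = 10^(−pH) = 10^(−4.22) = 6.026e-05 M. For HA ⇌ H⁺ + A⁻, Ka = [H⁺][A⁻]/[HA] = [H⁺]² / ([HA]₀ − [H⁺]) = (6.026e-05)² / (0.138 − 6.026e-05) = 2.63e-08.

K_a = 2.63e-08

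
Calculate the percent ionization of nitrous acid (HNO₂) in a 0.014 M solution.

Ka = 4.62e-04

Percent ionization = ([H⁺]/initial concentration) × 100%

Using Ka equilibrium: x² + Ka×x - Ka×C = 0. Solving: [H⁺] = 2.3227e-03. Percent = (2.3227e-03/0.014) × 100

Percent ionization = 16.6%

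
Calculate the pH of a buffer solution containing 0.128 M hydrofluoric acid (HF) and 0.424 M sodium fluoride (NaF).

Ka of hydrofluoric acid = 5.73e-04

pKa = -log(5.73e-04) = 3.24. pH = pKa + log([A⁻]/[HA]) = 3.24 + log(0.424/0.128)

pH = 3.76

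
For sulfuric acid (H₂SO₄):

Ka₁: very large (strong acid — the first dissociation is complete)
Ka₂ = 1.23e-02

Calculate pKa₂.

pKa₂ = -log(Ka₂) = -log(1.23e-02) = 1.91.

pK_{a2} = 1.91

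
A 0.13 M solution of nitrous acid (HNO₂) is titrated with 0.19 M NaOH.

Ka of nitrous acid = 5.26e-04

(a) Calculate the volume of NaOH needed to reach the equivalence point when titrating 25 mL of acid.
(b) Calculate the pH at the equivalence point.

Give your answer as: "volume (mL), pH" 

moles acid = 0.13 × 25/1000 = 0.00325 mol; V_base = moles/0.19 × 1000 = 17.1 mL. At equivalence only the conjugate base is present: [A⁻] = 0.00325/0.042 = 7.7187e-02 M. Kb = Kw/Ka = 1.90e-11; [OH⁻] = √(Kb × [A⁻]) = 1.2114e-06; pOH = 5.92; pH = 14 - pOH = 8.08.

V = 17.1 mL, pH = 8.08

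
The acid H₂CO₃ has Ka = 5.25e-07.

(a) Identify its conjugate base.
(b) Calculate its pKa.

(a) The conjugate base is formed by removing one H⁺ from H₂CO₃, giving HCO₃⁻. (b) pKa = -log(Ka) = -log(5.25e-07) = 6.28.

Conjugate base: HCO₃⁻; pK_a = 6.28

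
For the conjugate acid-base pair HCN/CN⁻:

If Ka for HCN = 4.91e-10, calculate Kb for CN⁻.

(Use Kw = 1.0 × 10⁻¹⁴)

For a conjugate pair Ka × Kb = Kw, so Kb = Kw/Ka = 1.0 × 10⁻¹⁴ / 4.91e-10 = 2.04e-05.

K_b = 2.04e-05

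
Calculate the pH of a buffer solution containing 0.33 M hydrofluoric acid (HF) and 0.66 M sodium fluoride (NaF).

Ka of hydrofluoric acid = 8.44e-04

pKa = -log(8.44e-04) = 3.07. pH = pKa + log([A⁻]/[HA]) = 3.07 + log(0.66/0.33)

pH = 3.37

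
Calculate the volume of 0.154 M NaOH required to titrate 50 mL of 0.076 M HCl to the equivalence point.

At equivalence: moles acid = moles base. moles HCl = 0.076 × 50/1000 = 0.0038 mol. V_base = moles / 0.154 × 1000 = 24.7 mL.

V_{base} = 24.7 mL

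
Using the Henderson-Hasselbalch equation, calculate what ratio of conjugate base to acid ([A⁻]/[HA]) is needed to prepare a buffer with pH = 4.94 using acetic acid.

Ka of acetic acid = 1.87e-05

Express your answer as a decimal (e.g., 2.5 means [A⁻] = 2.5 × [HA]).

pKa = -log(1.87e-05) = 4.7282. pH = pKa + log([A⁻]/[HA]), so log([A⁻]/[HA]) = pH − pKa = 4.94 − 4.7282 = 0.2118. [A⁻]/[HA] = 10^(0.2118) = 1.63

[A⁻]/[HA] = 1.63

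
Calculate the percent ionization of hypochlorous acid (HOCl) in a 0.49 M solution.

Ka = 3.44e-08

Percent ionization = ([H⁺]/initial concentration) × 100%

Using Ka equilibrium: x² + Ka×x - Ka×C = 0. Solving: [H⁺] = 1.2981e-04. Percent = (1.2981e-04/0.49) × 100

Percent ionization = 0.0265%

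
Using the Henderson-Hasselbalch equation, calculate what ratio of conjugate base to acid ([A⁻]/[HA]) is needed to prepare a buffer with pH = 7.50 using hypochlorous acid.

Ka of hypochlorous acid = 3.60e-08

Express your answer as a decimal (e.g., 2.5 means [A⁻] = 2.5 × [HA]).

pKa = -log(3.60e-08) = 7.4437. pH = pKa + log([A⁻]/[HA]), so log([A⁻]/[HA]) = pH − pKa = 7.50 − 7.4437 = 0.0563. [A⁻]/[HA] = 10^(0.0563) = 1.14

[A⁻]/[HA] = 1.14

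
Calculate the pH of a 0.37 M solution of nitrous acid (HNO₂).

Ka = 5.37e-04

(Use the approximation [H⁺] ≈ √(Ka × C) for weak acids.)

[H⁺] = √(Ka × C) = √(5.37e-04 × 0.37) = 1.4096e-02. pH = -log(1.4096e-02)

pH = 1.85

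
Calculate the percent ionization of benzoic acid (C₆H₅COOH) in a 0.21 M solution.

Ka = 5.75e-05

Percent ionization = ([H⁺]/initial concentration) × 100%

Using Ka equilibrium: x² + Ka×x - Ka×C = 0. Solving: [H⁺] = 3.4463e-03. Percent = (3.4463e-03/0.21) × 100

Percent ionization = 1.64%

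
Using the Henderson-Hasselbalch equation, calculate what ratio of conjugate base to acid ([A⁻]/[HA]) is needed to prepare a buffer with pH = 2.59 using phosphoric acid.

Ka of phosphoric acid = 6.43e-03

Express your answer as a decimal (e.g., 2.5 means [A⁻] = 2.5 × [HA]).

pKa = -log(6.43e-03) = 2.1918. pH = pKa + log([A⁻]/[HA]), so log([A⁻]/[HA]) = pH − pKa = 2.59 − 2.1918 = 0.3982. [A⁻]/[HA] = 10^(0.3982) = 2.50

[A⁻]/[HA] = 2.50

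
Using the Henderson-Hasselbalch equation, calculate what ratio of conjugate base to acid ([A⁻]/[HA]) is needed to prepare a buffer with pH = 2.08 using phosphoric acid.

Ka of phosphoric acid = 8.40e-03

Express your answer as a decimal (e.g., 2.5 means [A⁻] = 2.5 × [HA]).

pKa = -log(8.40e-03) = 2.0757. pH = pKa + log([A⁻]/[HA]), so log([A⁻]/[HA]) = pH − pKa = 2.08 − 2.0757 = 0.0043. [A⁻]/[HA] = 10^(0.0043) = 1.01

[A⁻]/[HA] = 1.01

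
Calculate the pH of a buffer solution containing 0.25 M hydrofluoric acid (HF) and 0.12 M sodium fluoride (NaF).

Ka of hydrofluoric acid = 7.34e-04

pKa = -log(7.34e-04) = 3.13. pH = pKa + log([A⁻]/[HA]) = 3.13 + log(0.12/0.25)

pH = 2.82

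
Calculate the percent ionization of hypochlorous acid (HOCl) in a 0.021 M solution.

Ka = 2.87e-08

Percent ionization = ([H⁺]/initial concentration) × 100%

Using Ka equilibrium: x² + Ka×x - Ka×C = 0. Solving: [H⁺] = 2.4536e-05. Percent = (2.4536e-05/0.021) × 100

Percent ionization = 0.117%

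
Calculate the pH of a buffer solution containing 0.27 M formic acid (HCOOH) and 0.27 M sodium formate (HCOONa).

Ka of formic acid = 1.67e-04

pKa = -log(1.67e-04) = 3.78. pH = pKa + log([A⁻]/[HA]) = 3.78 + log(0.27/0.27)

pH = 3.78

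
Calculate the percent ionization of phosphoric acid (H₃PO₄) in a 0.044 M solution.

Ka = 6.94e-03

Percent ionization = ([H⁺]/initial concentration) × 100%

Using Ka equilibrium: x² + Ka×x - Ka×C = 0. Solving: [H⁺] = 1.4346e-02. Percent = (1.4346e-02/0.044) × 100

Percent ionization = 32.6%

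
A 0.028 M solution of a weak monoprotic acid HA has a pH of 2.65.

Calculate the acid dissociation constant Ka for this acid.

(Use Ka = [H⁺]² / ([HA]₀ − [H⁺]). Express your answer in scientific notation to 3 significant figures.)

[H⁺] = 10^(−pH) = 10^(−2.65) = 2.239e-03 M. For HA ⇌ H⁺ + A⁻, Ka = [H⁺][A⁻]/[HA] = [H⁺]² / ([HA]₀ − [H⁺]) = (2.239e-03)² / (0.028 − 2.239e-03) = 1.95e-04.

K_a = 1.95e-04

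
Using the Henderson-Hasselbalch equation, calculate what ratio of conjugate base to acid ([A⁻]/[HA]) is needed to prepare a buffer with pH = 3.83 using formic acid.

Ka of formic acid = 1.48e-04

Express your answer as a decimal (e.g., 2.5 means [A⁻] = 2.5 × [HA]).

pKa = -log(1.48e-04) = 3.8297. pH = pKa + log([A⁻]/[HA]), so log([A⁻]/[HA]) = pH − pKa = 3.83 − 3.8297 = 0.0003. [A⁻]/[HA] = 10^(0.0003) = 1.00

[A⁻]/[HA] = 1.00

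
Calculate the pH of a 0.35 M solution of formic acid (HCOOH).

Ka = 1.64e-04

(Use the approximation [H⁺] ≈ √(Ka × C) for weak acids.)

[H⁺] = √(Ka × C) = √(1.64e-04 × 0.35) = 7.5763e-03. pH = -log(7.5763e-03)

pH = 2.12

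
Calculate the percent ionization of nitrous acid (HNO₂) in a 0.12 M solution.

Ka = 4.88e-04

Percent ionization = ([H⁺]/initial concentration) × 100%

Using Ka equilibrium: x² + Ka×x - Ka×C = 0. Solving: [H⁺] = 7.4123e-03. Percent = (7.4123e-03/0.12) × 100

Percent ionization = 6.18%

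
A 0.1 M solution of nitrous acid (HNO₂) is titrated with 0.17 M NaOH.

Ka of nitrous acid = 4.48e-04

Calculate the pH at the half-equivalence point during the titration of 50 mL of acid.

At half-equivalence [HA] = [A⁻], so Henderson-Hasselbalch gives pH = pKa = -log(4.48e-04) = 3.35.

pH = pKa = 3.35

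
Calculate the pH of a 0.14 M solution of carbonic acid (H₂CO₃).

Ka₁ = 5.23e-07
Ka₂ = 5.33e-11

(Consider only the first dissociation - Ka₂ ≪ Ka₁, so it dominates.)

First dissociation dominates. From Ka₁ = [H⁺][HA⁻]/[H₂A], x² + Ka₁·x − Ka₁·C = 0 with C = 0.14 M and Ka₁ = 5.23e-07. Solving: [H⁺] = (−Ka₁ + √(Ka₁² + 4·Ka₁·C)) / 2 = 2.7033e-04 M. pH = -log(2.7033e-04) = 3.57.

pH = 3.57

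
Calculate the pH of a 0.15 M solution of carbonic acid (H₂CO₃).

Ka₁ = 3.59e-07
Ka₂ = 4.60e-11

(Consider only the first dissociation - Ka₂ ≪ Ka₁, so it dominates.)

First dissociation dominates. From Ka₁ = [H⁺][HA⁻]/[H₂A], x² + Ka₁·x − Ka₁·C = 0 with C = 0.15 M and Ka₁ = 3.59e-07. Solving: [H⁺] = (−Ka₁ + √(Ka₁² + 4·Ka₁·C)) / 2 = 2.3188e-04 M. pH = -log(2.3188e-04) = 3.63.

pH = 3.63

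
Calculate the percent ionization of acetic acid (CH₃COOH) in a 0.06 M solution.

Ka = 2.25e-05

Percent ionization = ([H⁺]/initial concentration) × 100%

Using Ka equilibrium: x² + Ka×x - Ka×C = 0. Solving: [H⁺] = 1.1507e-03. Percent = (1.1507e-03/0.06) × 100

Percent ionization = 1.92%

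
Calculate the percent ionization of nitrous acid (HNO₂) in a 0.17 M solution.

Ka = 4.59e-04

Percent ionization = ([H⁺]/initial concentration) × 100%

Using Ka equilibrium: x² + Ka×x - Ka×C = 0. Solving: [H⁺] = 8.6069e-03. Percent = (8.6069e-03/0.17) × 100

Percent ionization = 5.06%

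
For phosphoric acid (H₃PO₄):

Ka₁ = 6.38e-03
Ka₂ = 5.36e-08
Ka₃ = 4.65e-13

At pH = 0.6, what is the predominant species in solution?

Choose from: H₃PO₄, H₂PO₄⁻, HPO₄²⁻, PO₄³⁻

pKa₁ = 2.20, pKa₂ = 7.27, pKa₃ = 12.33. For a polyprotic acid the predominant species crosses at each pKa: below pKa_n the protonated form dominates, above it the deprotonated form does. At pH = 0.6, the predominant species is H₃PO₄.

H₃PO₄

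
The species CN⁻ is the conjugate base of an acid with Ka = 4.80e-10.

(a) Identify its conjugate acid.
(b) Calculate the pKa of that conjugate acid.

(a) The conjugate acid is formed by adding one H⁺ to CN⁻, giving HCN. (b) pKa = -log(Ka) = -log(4.80e-10) = 9.32.

Conjugate acid: HCN; pK_a = 9.32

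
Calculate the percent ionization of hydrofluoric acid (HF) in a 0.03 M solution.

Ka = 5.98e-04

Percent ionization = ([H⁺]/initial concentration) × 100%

Using Ka equilibrium: x² + Ka×x - Ka×C = 0. Solving: [H⁺] = 3.9471e-03. Percent = (3.9471e-03/0.03) × 100

Percent ionization = 13.2%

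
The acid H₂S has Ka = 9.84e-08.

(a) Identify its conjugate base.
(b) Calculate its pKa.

(a) The conjugate base is formed by removing one H⁺ from H₂S, giving HS⁻. (b) pKa = -log(Ka) = -log(9.84e-08) = 7.01.

Conjugate base: HS⁻; pK_a = 7.01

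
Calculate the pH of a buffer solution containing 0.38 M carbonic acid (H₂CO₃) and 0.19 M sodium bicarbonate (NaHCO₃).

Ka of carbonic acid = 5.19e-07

pKa = -log(5.19e-07) = 6.28. pH = pKa + log([A⁻]/[HA]) = 6.28 + log(0.19/0.38)

pH = 5.98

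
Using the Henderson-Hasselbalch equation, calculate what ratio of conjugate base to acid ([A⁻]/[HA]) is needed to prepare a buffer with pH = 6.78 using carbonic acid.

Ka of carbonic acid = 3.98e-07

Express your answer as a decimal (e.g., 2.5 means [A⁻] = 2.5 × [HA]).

pKa = -log(3.98e-07) = 6.4001. pH = pKa + log([A⁻]/[HA]), so log([A⁻]/[HA]) = pH − pKa = 6.78 − 6.4001 = 0.3799. [A⁻]/[HA] = 10^(0.3799) = 2.40

[A⁻]/[HA] = 2.40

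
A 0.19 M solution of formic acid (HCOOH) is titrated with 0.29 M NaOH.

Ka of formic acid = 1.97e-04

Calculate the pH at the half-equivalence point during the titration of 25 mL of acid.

At half-equivalence [HA] = [A⁻], so Henderson-Hasselbalch gives pH = pKa = -log(1.97e-04) = 3.71.

pH = pKa = 3.71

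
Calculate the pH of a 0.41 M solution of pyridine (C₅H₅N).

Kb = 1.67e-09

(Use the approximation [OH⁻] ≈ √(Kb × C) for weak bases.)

[OH⁻] = √(Kb × C) = √(1.67e-09 × 0.41) = 2.6167e-05. pOH = 4.58, pH = 14 - pOH

pH = 9.42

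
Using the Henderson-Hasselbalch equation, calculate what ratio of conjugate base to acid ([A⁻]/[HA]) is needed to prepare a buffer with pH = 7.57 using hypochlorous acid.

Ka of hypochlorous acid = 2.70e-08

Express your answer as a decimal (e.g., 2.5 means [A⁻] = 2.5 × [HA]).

pKa = -log(2.70e-08) = 7.5686. pH = pKa + log([A⁻]/[HA]), so log([A⁻]/[HA]) = pH − pKa = 7.57 − 7.5686 = 0.0014. [A⁻]/[HA] = 10^(0.0014) = 1.00

[A⁻]/[HA] = 1.00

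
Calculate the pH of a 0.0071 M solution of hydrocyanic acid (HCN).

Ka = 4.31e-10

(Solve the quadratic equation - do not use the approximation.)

x² + Ka×x - Ka×C = 0. Using quadratic formula: [H⁺] = 1.7491e-06

pH = 5.76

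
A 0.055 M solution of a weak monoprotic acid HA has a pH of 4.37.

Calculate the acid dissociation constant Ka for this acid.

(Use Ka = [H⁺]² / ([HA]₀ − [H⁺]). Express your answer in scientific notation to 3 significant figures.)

[H⁺] = 10^(−pH) = 10^(−4.37) = 4.266e-05 M. For HA ⇌ H⁺ + A⁻, Ka = [H⁺][A⁻]/[HA] = [H⁺]² / ([HA]₀ − [H⁺]) = (4.266e-05)² / (0.055 − 4.266e-05) = 3.31e-08.

K_a = 3.31e-08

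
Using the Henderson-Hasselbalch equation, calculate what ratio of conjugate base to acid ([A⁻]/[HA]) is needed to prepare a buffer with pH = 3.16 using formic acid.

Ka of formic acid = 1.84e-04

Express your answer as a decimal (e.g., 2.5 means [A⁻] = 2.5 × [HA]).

pKa = -log(1.84e-04) = 3.7352. pH = pKa + log([A⁻]/[HA]), so log([A⁻]/[HA]) = pH − pKa = 3.16 − 3.7352 = -0.5752. [A⁻]/[HA] = 10^(-0.5752) = 0.266

[A⁻]/[HA] = 0.266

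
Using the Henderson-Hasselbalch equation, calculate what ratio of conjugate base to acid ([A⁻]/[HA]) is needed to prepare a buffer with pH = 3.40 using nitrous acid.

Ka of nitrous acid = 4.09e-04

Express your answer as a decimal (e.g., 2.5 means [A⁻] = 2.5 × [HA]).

pKa = -log(4.09e-04) = 3.3883. pH = pKa + log([A⁻]/[HA]), so log([A⁻]/[HA]) = pH − pKa = 3.40 − 3.3883 = 0.0117. [A⁻]/[HA] = 10^(0.0117) = 1.03

[A⁻]/[HA] = 1.03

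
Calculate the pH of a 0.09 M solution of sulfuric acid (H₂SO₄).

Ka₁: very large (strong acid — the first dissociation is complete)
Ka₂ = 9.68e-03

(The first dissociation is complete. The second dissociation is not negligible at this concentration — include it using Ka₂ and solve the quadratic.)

First dissociation is complete: [H⁺]₀ = [HSO₄⁻]₀ = C = 0.09 M. Second dissociation HSO₄⁻ ⇌ H⁺ + SO₄²⁻: let x = [SO₄²⁻]. Ka₂ = (C + x)·x / (C − x) = 9.68e-03 → x² + (C + Ka₂)·x − Ka₂·C = 0 → x² + 0.09968·x − 8.712e-04 = 0. x = (−0.09968 + √(0.09968² + 4 × 8.712e-04)) / 2 = 8.0843e-03 M. [H⁺] = C + x = 0.09 + 8.0843e-03 = 9.8084e-02 M. pH = -log(9.8084e-02) = 1.01.

pH = 1.01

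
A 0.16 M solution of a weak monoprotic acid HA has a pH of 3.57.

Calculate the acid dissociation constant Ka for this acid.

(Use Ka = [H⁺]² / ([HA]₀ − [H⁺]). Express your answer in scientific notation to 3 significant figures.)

[H⁺] = 10^(−pH) = 10^(−3.57) = 2.692e-04 M. For HA ⇌ H⁺ + A⁻, Ka = [H⁺][A⁻]/[HA] = [H⁺]² / ([HA]₀ − [H⁺]) = (2.692e-04)² / (0.16 − 2.692e-04) = 4.54e-07.

K_a = 4.54e-07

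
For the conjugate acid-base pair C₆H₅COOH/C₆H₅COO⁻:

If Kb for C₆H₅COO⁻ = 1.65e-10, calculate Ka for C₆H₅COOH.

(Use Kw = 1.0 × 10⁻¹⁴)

For a conjugate pair Ka × Kb = Kw, so Ka = Kw/Kb = 1.0 × 10⁻¹⁴ / 1.65e-10 = 6.06e-05.

K_a = 6.06e-05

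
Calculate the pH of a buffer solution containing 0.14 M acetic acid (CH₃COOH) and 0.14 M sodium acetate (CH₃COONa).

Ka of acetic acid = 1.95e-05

pKa = -log(1.95e-05) = 4.71. pH = pKa + log([A⁻]/[HA]) = 4.71 + log(0.14/0.14)

pH = 4.71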